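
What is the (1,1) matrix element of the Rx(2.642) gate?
0.2472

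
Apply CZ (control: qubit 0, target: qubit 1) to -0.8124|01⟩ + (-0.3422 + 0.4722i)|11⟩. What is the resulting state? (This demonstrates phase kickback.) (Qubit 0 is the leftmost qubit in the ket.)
-0.8124|01⟩ + (0.3422 - 0.4722i)|11⟩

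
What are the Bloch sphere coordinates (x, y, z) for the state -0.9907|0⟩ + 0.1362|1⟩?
(-0.2699, 0, 0.9629)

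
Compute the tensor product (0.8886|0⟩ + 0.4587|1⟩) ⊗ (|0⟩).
0.8886|00⟩ + 0.4587|10⟩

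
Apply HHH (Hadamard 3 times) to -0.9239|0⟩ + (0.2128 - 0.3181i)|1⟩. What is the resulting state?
(-0.5028 - 0.2249i)|0⟩ + (-0.8038 + 0.2249i)|1⟩

H² = I, so H^3 = H: a single Hadamard. With (a, b) = (-0.9239, (0.2128 - 0.3181i)), H gives ((a + b)/√2, (a − b)/√2) = ((-0.5028 - 0.2249i), (-0.8038 + 0.2249i)).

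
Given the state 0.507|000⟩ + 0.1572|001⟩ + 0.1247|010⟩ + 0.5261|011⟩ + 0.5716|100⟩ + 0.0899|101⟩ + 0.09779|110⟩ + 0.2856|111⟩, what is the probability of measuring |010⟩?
0.01555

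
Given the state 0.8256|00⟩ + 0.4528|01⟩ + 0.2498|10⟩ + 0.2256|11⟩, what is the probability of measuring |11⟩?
0.0509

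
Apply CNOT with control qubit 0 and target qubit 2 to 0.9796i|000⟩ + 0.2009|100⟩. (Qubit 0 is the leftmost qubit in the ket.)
0.9796i|000⟩ + 0.2009|101⟩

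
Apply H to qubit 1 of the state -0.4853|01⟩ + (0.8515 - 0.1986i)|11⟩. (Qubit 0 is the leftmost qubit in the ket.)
-0.3432|00⟩ + 0.3432|01⟩ + (0.6021 - 0.1404i)|10⟩ + (-0.6021 + 0.1404i)|11⟩

H on qubit 1 mixes each pair of kets that differ only in qubit 1: amplitudes (a, b) of (|…0…⟩, |…1…⟩) become ((a + b)/√2, (a − b)/√2). Kets absent from the input have amplitude 0.
(|00⟩, |01⟩): (a, b) = (0, -0.4853) → (-0.3432, 0.3432)
(|10⟩, |11⟩): (a, b) = (0, (0.8515 - 0.1986i)) → ((0.6021 - 0.1404i), (-0.6021 + 0.1404i))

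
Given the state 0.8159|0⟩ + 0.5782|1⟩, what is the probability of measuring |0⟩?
0.6657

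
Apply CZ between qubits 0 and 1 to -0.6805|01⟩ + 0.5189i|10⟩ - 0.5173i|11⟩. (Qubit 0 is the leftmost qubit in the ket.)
-0.6805|01⟩ + 0.5189i|10⟩ + 0.5173i|11⟩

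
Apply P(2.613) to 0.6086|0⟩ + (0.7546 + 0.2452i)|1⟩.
0.6086|0⟩ + (-0.7753 + 0.1688i)|1⟩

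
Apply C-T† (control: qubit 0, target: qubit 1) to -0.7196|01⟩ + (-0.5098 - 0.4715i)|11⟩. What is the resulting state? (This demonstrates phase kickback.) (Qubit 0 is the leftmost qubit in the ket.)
-0.7196|01⟩ + (-0.6939 + 0.02708i)|11⟩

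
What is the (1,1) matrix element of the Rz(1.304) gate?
(0.7949 + 0.6068i)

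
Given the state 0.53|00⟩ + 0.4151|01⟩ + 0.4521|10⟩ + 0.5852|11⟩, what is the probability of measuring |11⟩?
0.3425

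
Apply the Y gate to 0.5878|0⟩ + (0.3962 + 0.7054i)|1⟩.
(0.7054 - 0.3962i)|0⟩ + 0.5878i|1⟩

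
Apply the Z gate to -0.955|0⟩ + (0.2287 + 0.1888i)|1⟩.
-0.955|0⟩ + (-0.2287 - 0.1888i)|1⟩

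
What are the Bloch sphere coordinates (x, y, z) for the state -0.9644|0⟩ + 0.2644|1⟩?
(-0.51, 0, 0.8602)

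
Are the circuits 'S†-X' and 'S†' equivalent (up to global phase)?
No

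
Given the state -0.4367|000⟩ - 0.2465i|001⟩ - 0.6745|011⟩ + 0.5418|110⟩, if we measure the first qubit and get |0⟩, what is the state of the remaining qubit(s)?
-0.5196|00⟩ - 0.2933i|01⟩ - 0.8025|11⟩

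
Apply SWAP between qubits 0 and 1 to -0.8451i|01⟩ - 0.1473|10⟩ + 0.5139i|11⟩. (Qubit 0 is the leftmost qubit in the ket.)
-0.1473|01⟩ - 0.8451i|10⟩ + 0.5139i|11⟩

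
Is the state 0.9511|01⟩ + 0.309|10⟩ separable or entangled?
Entangled

Writing the state as a|00⟩ + b|01⟩ + c|10⟩ + d|11⟩, it is a product state iff ad − bc = 0.
Here (a, b, c, d) = (0, 0.9511, 0.309, 0): ad − bc = (0)(0) − (0.9511)(0.309) = -0.2939 ≠ 0, so the state is entangled.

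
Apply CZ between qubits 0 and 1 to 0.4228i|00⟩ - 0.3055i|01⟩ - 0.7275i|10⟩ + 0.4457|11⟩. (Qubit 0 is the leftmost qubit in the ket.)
0.4228i|00⟩ - 0.3055i|01⟩ - 0.7275i|10⟩ - 0.4457|11⟩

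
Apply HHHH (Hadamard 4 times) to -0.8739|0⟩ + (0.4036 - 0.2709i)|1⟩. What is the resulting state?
-0.8739|0⟩ + (0.4036 - 0.2709i)|1⟩

H² = I, so an even number of Hadamards cancels: H^4 = I and the state is unchanged.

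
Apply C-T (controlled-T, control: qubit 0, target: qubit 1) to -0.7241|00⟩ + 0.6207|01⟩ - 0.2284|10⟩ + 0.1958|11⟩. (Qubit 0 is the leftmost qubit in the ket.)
-0.7241|00⟩ + 0.6207|01⟩ - 0.2284|10⟩ + (0.1385 + 0.1385i)|11⟩

C-T leaves the control-|0⟩ kets |00⟩, |01⟩ unchanged and applies T to qubit 1 on the control-|1⟩ pair (|10⟩, |11⟩).
T = [[1, 0], [0, (1/√2 + (1/√2)i)]].
With a = amp(|10⟩) = -0.2284 and b = amp(|11⟩) = 0.1958:
new amp(|10⟩) = (1)·a = -0.2284
new amp(|11⟩) = (1/√2 + (1/√2)i)·b = (0.1385 + 0.1385i)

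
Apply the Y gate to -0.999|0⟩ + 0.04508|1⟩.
-0.04508i|0⟩ - 0.999i|1⟩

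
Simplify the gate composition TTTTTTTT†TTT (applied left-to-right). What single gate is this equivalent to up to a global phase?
T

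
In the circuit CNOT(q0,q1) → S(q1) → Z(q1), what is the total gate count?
3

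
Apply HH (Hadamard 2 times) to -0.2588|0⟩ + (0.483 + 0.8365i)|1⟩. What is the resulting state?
-0.2588|0⟩ + (0.483 + 0.8365i)|1⟩

H² = I, so an even number of Hadamards cancels: H^2 = I and the state is unchanged.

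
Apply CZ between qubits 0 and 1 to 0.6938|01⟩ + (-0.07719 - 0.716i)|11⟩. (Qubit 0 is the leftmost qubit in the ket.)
0.6938|01⟩ + (0.07719 + 0.716i)|11⟩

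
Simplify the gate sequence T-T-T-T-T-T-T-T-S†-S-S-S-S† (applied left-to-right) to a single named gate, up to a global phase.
S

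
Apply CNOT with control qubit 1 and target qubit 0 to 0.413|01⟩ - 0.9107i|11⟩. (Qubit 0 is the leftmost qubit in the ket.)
-0.9107i|01⟩ + 0.413|11⟩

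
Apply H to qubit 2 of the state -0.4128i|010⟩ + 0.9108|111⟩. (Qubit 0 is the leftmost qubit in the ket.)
-0.2919i|010⟩ - 0.2919i|011⟩ + 0.644|110⟩ - 0.644|111⟩

H on qubit 2 mixes each pair of kets that differ only in qubit 2: amplitudes (a, b) of (|…0…⟩, |…1…⟩) become ((a + b)/√2, (a − b)/√2). Kets absent from the input have amplitude 0.
(|010⟩, |011⟩): (a, b) = (-0.4128i, 0) → (-0.2919i, -0.2919i)
(|110⟩, |111⟩): (a, b) = (0, 0.9108) → (0.644, -0.644)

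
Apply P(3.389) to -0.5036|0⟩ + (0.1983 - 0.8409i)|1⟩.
-0.5036|0⟩ + (-0.3982 + 0.7667i)|1⟩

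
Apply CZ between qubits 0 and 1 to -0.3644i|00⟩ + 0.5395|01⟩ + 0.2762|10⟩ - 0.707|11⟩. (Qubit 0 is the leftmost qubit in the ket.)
-0.3644i|00⟩ + 0.5395|01⟩ + 0.2762|10⟩ + 0.707|11⟩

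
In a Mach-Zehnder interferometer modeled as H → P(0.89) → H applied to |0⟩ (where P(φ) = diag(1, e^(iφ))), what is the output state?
(0.8147 + 0.3885i)|0⟩ + (0.1853 - 0.3885i)|1⟩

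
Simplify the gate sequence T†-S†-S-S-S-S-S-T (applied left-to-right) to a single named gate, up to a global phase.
I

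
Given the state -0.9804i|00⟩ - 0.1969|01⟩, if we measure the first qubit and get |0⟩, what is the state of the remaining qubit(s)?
-0.9804i|0⟩ - 0.1969|1⟩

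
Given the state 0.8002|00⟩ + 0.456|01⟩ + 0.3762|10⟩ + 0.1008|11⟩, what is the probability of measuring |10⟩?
0.1415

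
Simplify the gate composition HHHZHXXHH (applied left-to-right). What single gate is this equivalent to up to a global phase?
X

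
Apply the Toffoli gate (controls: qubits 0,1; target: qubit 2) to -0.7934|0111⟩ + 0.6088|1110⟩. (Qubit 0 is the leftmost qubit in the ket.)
-0.7934|0111⟩ + 0.6088|1100⟩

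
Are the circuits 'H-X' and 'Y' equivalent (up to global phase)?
No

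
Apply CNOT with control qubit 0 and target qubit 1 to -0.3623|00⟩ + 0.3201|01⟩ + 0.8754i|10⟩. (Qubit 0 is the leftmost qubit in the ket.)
-0.3623|00⟩ + 0.3201|01⟩ + 0.8754i|11⟩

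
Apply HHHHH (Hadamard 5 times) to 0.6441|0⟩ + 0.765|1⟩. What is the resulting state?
0.9964|0⟩ - 0.08549|1⟩

H² = I, so H^5 = H: a single Hadamard. With (a, b) = (0.6441, 0.765), H gives ((a + b)/√2, (a − b)/√2) = (0.9964, -0.08549).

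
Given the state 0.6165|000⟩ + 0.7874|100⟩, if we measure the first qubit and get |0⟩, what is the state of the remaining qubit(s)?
|00⟩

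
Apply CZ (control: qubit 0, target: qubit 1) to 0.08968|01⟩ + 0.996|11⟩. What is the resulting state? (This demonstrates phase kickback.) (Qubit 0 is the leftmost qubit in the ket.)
0.08968|01⟩ - 0.996|11⟩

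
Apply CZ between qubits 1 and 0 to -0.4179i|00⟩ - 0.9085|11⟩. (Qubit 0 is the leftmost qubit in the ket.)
-0.4179i|00⟩ + 0.9085|11⟩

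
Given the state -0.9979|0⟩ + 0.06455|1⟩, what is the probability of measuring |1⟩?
0.004167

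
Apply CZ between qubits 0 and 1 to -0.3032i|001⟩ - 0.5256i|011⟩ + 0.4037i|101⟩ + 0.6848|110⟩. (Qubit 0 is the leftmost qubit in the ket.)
-0.3032i|001⟩ - 0.5256i|011⟩ + 0.4037i|101⟩ - 0.6848|110⟩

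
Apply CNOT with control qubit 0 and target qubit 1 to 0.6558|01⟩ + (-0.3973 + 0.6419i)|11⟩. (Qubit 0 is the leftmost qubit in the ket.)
0.6558|01⟩ + (-0.3973 + 0.6419i)|10⟩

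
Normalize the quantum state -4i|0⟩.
-i|0⟩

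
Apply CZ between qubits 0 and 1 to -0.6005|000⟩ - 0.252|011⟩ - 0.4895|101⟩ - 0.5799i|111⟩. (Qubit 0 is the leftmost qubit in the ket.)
-0.6005|000⟩ - 0.252|011⟩ - 0.4895|101⟩ + 0.5799i|111⟩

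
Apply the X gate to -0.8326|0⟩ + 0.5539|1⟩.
0.5539|0⟩ - 0.8326|1⟩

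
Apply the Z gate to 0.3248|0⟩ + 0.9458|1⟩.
0.3248|0⟩ - 0.9458|1⟩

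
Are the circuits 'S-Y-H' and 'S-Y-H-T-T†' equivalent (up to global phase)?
Yes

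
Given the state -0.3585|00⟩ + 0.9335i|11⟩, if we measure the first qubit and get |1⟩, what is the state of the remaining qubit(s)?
i|1⟩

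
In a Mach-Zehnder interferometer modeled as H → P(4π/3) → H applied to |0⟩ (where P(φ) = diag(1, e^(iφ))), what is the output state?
(0.25 - 0.433i)|0⟩ + (0.75 + 0.433i)|1⟩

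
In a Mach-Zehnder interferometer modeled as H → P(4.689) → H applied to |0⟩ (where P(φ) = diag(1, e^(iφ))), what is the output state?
(0.4883 - 0.4999i)|0⟩ + (0.5117 + 0.4999i)|1⟩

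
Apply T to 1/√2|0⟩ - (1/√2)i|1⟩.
1/√2|0⟩ + (1/2 - (1/2)i)|1⟩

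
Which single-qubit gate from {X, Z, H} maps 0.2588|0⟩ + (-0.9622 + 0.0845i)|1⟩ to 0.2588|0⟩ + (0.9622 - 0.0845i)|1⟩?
Z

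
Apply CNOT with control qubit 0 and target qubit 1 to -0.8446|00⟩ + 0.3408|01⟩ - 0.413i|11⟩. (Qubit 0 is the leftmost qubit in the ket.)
-0.8446|00⟩ + 0.3408|01⟩ - 0.413i|10⟩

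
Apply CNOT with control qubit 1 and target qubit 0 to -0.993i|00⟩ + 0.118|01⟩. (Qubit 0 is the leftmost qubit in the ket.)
-0.993i|00⟩ + 0.118|11⟩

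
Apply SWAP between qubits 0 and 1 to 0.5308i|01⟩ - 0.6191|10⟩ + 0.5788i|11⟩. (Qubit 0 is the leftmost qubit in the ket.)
-0.6191|01⟩ + 0.5308i|10⟩ + 0.5788i|11⟩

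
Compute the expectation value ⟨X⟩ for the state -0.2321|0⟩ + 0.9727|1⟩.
-0.4515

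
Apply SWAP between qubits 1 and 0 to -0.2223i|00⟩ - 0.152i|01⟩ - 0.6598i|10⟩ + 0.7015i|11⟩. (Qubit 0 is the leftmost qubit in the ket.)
-0.2223i|00⟩ - 0.6598i|01⟩ - 0.152i|10⟩ + 0.7015i|11⟩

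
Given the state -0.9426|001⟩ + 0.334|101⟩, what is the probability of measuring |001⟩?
0.8885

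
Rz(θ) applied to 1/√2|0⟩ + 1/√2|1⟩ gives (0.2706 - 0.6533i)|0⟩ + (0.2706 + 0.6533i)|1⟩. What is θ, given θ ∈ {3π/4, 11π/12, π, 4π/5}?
3π/4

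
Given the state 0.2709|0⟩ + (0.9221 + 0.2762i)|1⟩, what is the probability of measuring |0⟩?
0.07339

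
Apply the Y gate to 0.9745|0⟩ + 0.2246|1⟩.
-0.2246i|0⟩ + 0.9745i|1⟩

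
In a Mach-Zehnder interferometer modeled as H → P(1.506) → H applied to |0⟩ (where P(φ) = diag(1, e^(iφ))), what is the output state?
(0.5324 + 0.499i)|0⟩ + (0.4676 - 0.499i)|1⟩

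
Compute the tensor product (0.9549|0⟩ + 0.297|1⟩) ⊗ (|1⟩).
0.9549|01⟩ + 0.297|11⟩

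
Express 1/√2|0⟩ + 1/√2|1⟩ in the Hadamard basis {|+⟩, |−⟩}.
|+⟩

With |ψ⟩ = α|0⟩ + β|1⟩, the Hadamard-basis coefficients are ⟨+|ψ⟩ = (α + β)/√2 and ⟨−|ψ⟩ = (α − β)/√2.
Here α = 1/√2, β = 1/√2: (α + β)/√2 = 1, (α − β)/√2 = 0.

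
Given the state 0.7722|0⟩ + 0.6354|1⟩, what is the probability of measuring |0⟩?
0.5963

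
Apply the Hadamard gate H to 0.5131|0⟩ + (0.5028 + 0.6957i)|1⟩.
(0.7183 + 0.4919i)|0⟩ + (0.007283 - 0.4919i)|1⟩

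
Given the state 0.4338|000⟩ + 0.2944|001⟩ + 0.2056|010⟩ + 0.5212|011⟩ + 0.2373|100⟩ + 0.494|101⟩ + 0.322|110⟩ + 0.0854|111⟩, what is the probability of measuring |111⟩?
0.007293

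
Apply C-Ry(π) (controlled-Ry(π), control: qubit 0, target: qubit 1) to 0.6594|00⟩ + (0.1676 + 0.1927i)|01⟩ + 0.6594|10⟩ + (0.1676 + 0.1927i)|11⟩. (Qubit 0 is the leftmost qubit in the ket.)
0.6594|00⟩ + (0.1676 + 0.1927i)|01⟩ + (-0.1676 - 0.1927i)|10⟩ + 0.6594|11⟩

C-Ry(π) leaves the control-|0⟩ kets |00⟩, |01⟩ unchanged and applies Ry(π) to qubit 1 on the control-|1⟩ pair (|10⟩, |11⟩).
Ry(π) = [[cos(θ/2), −sin(θ/2)], [sin(θ/2), cos(θ/2)]]; θ = π, cos(θ/2) ≈ 0, sin(θ/2) ≈ 1.
With a = amp(|10⟩) = 0.6594 and b = amp(|11⟩) = (0.1676 + 0.1927i):
new amp(|10⟩) = (-1)·b = (-0.1676 - 0.1927i)
new amp(|11⟩) = (1)·a = 0.6594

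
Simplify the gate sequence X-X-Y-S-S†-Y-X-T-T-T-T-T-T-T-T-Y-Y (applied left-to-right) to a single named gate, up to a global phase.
X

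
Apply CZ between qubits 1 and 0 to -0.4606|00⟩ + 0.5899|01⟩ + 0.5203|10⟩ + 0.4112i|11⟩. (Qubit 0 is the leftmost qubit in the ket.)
-0.4606|00⟩ + 0.5899|01⟩ + 0.5203|10⟩ - 0.4112i|11⟩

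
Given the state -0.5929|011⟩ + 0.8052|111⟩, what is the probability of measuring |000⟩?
0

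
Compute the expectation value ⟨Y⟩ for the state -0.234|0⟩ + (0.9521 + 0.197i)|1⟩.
-0.0922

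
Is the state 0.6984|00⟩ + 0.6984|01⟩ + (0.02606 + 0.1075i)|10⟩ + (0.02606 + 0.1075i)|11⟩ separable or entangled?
Separable

Writing the state as a|00⟩ + b|01⟩ + c|10⟩ + d|11⟩, it is a product state iff ad − bc = 0.
Here (a, b, c, d) = (0.6984, 0.6984, (0.02606 + 0.1075i), (0.02606 + 0.1075i)): ad − bc = (0.6984)(0.02606 + 0.1075i) − (0.6984)(0.02606 + 0.1075i) = 0, so the state is separable.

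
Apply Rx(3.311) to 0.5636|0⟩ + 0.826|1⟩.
(-0.04768 - 0.823i)|0⟩ + (-0.06988 - 0.5616i)|1⟩

Rx(3.311) = [[cos(θ/2), −i·sin(θ/2)], [−i·sin(θ/2), cos(θ/2)]]; θ = 3.311, cos(θ/2) ≈ -0.0846024, sin(θ/2) ≈ 0.996415.
With a = amp(|0⟩) = 0.5636 and b = amp(|1⟩) = 0.826:
new amp(|0⟩) = (-0.0846024)·a + (-0.996415i)·b = (-0.04768 - 0.823i)
new amp(|1⟩) = (-0.996415i)·a + (-0.0846024)·b = (-0.06988 - 0.5616i)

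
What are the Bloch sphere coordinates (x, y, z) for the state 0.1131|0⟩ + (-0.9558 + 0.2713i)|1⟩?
(-0.2162, 0.06137, -0.9744)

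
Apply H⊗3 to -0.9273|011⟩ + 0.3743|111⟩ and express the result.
-0.1955|000⟩ + 0.1955|001⟩ + 0.1955|010⟩ - 0.1955|011⟩ - 0.4602|100⟩ + 0.4602|101⟩ + 0.4602|110⟩ - 0.4602|111⟩

H⊗3 gives amp(|y⟩) = (1/2√2) Σ_x (−1)^(x·y) amp(|x⟩), where x·y is the number of positions in which both x and y have a 1.
|000⟩: (-0.9273 + 0.3743)/(2√2) = -0.1955
|001⟩: (0.9273 - 0.3743)/(2√2) = 0.1955
|010⟩: (0.9273 - 0.3743)/(2√2) = 0.1955
|011⟩: (-0.9273 + 0.3743)/(2√2) = -0.1955
|100⟩: (-0.9273 - 0.3743)/(2√2) = -0.4602
|101⟩: (0.9273 + 0.3743)/(2√2) = 0.4602
|110⟩: (0.9273 + 0.3743)/(2√2) = 0.4602
|111⟩: (-0.9273 - 0.3743)/(2√2) = -0.4602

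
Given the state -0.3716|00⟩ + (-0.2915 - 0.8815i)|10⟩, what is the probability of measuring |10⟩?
0.862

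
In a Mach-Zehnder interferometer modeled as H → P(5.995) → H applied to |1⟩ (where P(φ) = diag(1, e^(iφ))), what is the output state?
(0.02062 + 0.1421i)|0⟩ + (0.9794 - 0.1421i)|1⟩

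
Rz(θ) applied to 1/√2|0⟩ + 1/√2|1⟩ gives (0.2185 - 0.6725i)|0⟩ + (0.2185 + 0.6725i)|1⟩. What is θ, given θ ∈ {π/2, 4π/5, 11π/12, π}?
4π/5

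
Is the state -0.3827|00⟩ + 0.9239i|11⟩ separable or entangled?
Entangled

Writing the state as a|00⟩ + b|01⟩ + c|10⟩ + d|11⟩, it is a product state iff ad − bc = 0.
Here (a, b, c, d) = (-0.3827, 0, 0, 0.9239i): ad − bc = (-0.3827)(0.9239i) − (0)(0) = -0.3536i ≠ 0, so the state is entangled.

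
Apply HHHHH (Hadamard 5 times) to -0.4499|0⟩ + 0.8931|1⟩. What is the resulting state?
0.3134|0⟩ - 0.9496|1⟩

H² = I, so H^5 = H: a single Hadamard. With (a, b) = (-0.4499, 0.8931), H gives ((a + b)/√2, (a − b)/√2) = (0.3134, -0.9496).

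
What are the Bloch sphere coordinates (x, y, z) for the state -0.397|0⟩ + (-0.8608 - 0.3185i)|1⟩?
(0.6835, 0.2529, -0.6848)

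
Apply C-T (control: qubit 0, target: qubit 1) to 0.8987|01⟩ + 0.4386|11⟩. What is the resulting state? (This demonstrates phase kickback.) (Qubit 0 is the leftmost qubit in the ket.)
0.8987|01⟩ + (0.3101 + 0.3101i)|11⟩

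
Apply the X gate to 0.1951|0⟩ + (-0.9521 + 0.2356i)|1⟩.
(-0.9521 + 0.2356i)|0⟩ + 0.1951|1⟩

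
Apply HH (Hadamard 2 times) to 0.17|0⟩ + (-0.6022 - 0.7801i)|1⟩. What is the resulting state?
0.17|0⟩ + (-0.6022 - 0.7801i)|1⟩

H² = I, so an even number of Hadamards cancels: H^2 = I and the state is unchanged.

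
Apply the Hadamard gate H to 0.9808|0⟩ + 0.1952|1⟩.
0.8316|0⟩ + 0.5555|1⟩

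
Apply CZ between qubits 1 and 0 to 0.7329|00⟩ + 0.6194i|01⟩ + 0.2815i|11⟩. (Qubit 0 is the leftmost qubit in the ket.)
0.7329|00⟩ + 0.6194i|01⟩ - 0.2815i|11⟩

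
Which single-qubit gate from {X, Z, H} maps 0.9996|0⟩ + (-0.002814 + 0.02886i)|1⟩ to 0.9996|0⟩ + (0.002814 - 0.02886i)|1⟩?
Z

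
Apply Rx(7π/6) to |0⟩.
-0.2588|0⟩ - 0.9659i|1⟩

Rx(7π/6) = [[cos(θ/2), −i·sin(θ/2)], [−i·sin(θ/2), cos(θ/2)]]; θ = 7π/6, cos(θ/2) ≈ -0.258819, sin(θ/2) ≈ 0.965926.
With a = amp(|0⟩) = 1 and b = amp(|1⟩) = 0:
new amp(|0⟩) = (-0.258819)·a + (-0.965926i)·b = -0.2588
new amp(|1⟩) = (-0.965926i)·a + (-0.258819)·b = -0.9659i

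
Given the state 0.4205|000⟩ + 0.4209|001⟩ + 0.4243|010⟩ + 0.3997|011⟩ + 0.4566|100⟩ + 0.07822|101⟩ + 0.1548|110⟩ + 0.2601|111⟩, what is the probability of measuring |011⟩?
0.1598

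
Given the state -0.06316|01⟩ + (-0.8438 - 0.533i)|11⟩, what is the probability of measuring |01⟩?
0.003989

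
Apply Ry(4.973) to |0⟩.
-0.793|0⟩ + 0.6092|1⟩

Ry(4.973) = [[cos(θ/2), −sin(θ/2)], [sin(θ/2), cos(θ/2)]]; θ = 4.973, cos(θ/2) ≈ -0.792991, sin(θ/2) ≈ 0.609233.
With a = amp(|0⟩) = 1 and b = amp(|1⟩) = 0:
new amp(|0⟩) = (-0.792991)·a + (-0.609233)·b = -0.793
new amp(|1⟩) = (0.609233)·a + (-0.792991)·b = 0.6092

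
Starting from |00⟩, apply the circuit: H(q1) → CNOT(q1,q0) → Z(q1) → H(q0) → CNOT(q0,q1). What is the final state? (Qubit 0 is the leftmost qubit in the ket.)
1/2|00⟩ - 1/2|01⟩ + 1/2|10⟩ + 1/2|11⟩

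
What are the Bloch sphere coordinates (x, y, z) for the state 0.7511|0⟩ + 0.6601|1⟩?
(0.9916, 0, 0.1284)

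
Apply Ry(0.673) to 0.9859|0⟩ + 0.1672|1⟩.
0.8754|0⟩ + 0.4834|1⟩

Ry(0.673) = [[cos(θ/2), −sin(θ/2)], [sin(θ/2), cos(θ/2)]]; θ = 0.673, cos(θ/2) ≈ 0.943916, sin(θ/2) ≈ 0.330185.
With a = amp(|0⟩) = 0.9859 and b = amp(|1⟩) = 0.1672:
new amp(|0⟩) = (0.943916)·a + (-0.330185)·b = 0.8754
new amp(|1⟩) = (0.330185)·a + (0.943916)·b = 0.4834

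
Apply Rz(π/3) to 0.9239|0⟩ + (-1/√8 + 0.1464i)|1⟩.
(0.8001 - 0.462i)|0⟩ + (-0.3794 - 0.04999i)|1⟩

Rz(π/3) = [[e^(−iθ/2), 0], [0, e^(iθ/2)]] with e^(±iθ/2) = cos(θ/2) ± i·sin(θ/2); θ = π/3, cos(θ/2) ≈ 0.866025, sin(θ/2) ≈ 0.5.
With a = amp(|0⟩) = 0.9239 and b = amp(|1⟩) = (-1/√8 + 0.1464i):
new amp(|0⟩) = (0.866025 - 0.5i)·a = (0.8001 - 0.462i)
new amp(|1⟩) = (0.866025 + 0.5i)·b = (-0.3794 - 0.04999i)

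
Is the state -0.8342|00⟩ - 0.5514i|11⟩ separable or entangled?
Entangled

Writing the state as a|00⟩ + b|01⟩ + c|10⟩ + d|11⟩, it is a product state iff ad − bc = 0.
Here (a, b, c, d) = (-0.8342, 0, 0, -0.5514i): ad − bc = (-0.8342)(-0.5514i) − (0)(0) = 0.46i ≠ 0, so the state is entangled.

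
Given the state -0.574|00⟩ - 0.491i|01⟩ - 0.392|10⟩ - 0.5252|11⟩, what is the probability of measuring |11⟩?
0.2758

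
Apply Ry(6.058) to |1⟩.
-0.1124|0⟩ - 0.9937|1⟩

Ry(6.058) = [[cos(θ/2), −sin(θ/2)], [sin(θ/2), cos(θ/2)]]; θ = 6.058, cos(θ/2) ≈ -0.993668, sin(θ/2) ≈ 0.112355.
With a = amp(|0⟩) = 0 and b = amp(|1⟩) = 1:
new amp(|0⟩) = (-0.993668)·a + (-0.112355)·b = -0.1124
new amp(|1⟩) = (0.112355)·a + (-0.993668)·b = -0.9937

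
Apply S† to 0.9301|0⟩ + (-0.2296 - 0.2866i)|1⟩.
0.9301|0⟩ + (-0.2866 + 0.2296i)|1⟩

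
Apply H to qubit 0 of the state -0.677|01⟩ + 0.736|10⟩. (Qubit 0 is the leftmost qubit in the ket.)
0.5204|00⟩ - 0.4787|01⟩ - 0.5204|10⟩ - 0.4787|11⟩

H on qubit 0 mixes each pair of kets that differ only in qubit 0: amplitudes (a, b) of (|…0…⟩, |…1…⟩) become ((a + b)/√2, (a − b)/√2). Kets absent from the input have amplitude 0.
(|00⟩, |10⟩): (a, b) = (0, 0.736) → (0.5204, -0.5204)
(|01⟩, |11⟩): (a, b) = (-0.677, 0) → (-0.4787, -0.4787)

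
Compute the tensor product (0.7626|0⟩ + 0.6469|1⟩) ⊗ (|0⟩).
0.7626|00⟩ + 0.6469|10⟩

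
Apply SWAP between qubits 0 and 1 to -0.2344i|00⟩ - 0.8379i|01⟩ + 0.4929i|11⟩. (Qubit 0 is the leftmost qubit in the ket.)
-0.2344i|00⟩ - 0.8379i|10⟩ + 0.4929i|11⟩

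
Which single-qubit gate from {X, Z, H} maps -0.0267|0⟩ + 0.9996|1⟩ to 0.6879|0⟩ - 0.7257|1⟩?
H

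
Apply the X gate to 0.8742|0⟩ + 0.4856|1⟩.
0.4856|0⟩ + 0.8742|1⟩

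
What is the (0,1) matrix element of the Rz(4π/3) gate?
0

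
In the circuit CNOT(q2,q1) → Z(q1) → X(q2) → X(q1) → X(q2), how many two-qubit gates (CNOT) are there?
1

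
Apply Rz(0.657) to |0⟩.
(0.9465 - 0.3226i)|0⟩

Rz(0.657) = [[e^(−iθ/2), 0], [0, e^(iθ/2)]] with e^(±iθ/2) = cos(θ/2) ± i·sin(θ/2); θ = 0.657, cos(θ/2) ≈ 0.946527, sin(θ/2) ≈ 0.322624.
With a = amp(|0⟩) = 1 and b = amp(|1⟩) = 0:
new amp(|0⟩) = (0.946527 - 0.322624i)·a = (0.9465 - 0.3226i)
new amp(|1⟩) = (0.946527 + 0.322624i)·b = 0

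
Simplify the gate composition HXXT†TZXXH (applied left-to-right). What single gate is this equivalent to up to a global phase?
X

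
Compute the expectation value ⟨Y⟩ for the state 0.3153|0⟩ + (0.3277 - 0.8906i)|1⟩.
-0.5616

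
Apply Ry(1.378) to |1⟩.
-0.6358|0⟩ + 0.7719|1⟩

Ry(1.378) = [[cos(θ/2), −sin(θ/2)], [sin(θ/2), cos(θ/2)]]; θ = 1.378, cos(θ/2) ≈ 0.771882, sin(θ/2) ≈ 0.635766.
With a = amp(|0⟩) = 0 and b = amp(|1⟩) = 1:
new amp(|0⟩) = (0.771882)·a + (-0.635766)·b = -0.6358
new amp(|1⟩) = (0.635766)·a + (0.771882)·b = 0.7719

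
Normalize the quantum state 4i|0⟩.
i|0⟩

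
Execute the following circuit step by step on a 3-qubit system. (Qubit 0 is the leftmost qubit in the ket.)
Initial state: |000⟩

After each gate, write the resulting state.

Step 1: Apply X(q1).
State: |010⟩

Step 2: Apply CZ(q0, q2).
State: |010⟩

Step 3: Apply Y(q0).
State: i|110⟩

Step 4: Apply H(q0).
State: (1/√2)i|010⟩ - (1/√2)i|110⟩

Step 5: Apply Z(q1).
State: -(1/√2)i|010⟩ + (1/√2)i|110⟩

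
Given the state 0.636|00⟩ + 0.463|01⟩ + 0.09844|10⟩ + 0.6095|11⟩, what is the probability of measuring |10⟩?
0.00969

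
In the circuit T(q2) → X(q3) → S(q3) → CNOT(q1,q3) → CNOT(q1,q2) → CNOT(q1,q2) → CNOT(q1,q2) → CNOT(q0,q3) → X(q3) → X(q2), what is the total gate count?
10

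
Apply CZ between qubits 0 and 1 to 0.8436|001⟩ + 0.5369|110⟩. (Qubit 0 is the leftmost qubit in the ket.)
0.8436|001⟩ - 0.5369|110⟩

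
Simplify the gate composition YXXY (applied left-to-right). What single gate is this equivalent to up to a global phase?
I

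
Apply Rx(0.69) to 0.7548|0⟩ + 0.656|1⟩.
(0.7103 - 0.2219i)|0⟩ + (0.6173 - 0.2553i)|1⟩

Rx(0.69) = [[cos(θ/2), −i·sin(θ/2)], [−i·sin(θ/2), cos(θ/2)]]; θ = 0.69, cos(θ/2) ≈ 0.941075, sin(θ/2) ≈ 0.338197.
With a = amp(|0⟩) = 0.7548 and b = amp(|1⟩) = 0.656:
new amp(|0⟩) = (0.941075)·a + (-0.338197i)·b = (0.7103 - 0.2219i)
new amp(|1⟩) = (-0.338197i)·a + (0.941075)·b = (0.6173 - 0.2553i)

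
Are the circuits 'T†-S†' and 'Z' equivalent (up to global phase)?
No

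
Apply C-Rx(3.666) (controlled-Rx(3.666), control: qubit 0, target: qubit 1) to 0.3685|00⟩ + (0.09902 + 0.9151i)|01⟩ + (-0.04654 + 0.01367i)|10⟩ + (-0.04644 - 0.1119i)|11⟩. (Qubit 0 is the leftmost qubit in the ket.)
0.3685|00⟩ + (0.09902 + 0.9151i)|01⟩ + (-0.09601 + 0.04131i)|10⟩ + (0.02524 + 0.07395i)|11⟩

C-Rx(3.666) leaves the control-|0⟩ kets |00⟩, |01⟩ unchanged and applies Rx(3.666) to qubit 1 on the control-|1⟩ pair (|10⟩, |11⟩).
Rx(3.666) = [[cos(θ/2), −i·sin(θ/2)], [−i·sin(θ/2), cos(θ/2)]]; θ = 3.666, cos(θ/2) ≈ -0.25921, sin(θ/2) ≈ 0.965821.
With a = amp(|10⟩) = (-0.04654 + 0.01367i) and b = amp(|11⟩) = (-0.04644 - 0.1119i):
new amp(|10⟩) = (-0.25921)·a + (-0.965821i)·b = (-0.09601 + 0.04131i)
new amp(|11⟩) = (-0.965821i)·a + (-0.25921)·b = (0.02524 + 0.07395i)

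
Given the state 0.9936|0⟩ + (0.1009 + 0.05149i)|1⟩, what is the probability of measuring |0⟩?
0.9872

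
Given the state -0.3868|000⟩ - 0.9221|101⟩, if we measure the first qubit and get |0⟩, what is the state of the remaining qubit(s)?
-|00⟩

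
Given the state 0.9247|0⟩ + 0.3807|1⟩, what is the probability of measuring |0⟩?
0.8551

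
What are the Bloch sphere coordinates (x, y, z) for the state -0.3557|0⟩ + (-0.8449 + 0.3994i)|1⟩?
(0.6011, -0.2841, -0.7469)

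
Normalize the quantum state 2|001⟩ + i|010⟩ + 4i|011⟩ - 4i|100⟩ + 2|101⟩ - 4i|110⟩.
0.2649|001⟩ + 0.1325i|010⟩ + 0.5298i|011⟩ - 0.5298i|100⟩ + 0.2649|101⟩ - 0.5298i|110⟩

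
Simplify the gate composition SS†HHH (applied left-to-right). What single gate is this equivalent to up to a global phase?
H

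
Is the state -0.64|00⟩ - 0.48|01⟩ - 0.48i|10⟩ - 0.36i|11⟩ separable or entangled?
Separable

Writing the state as a|00⟩ + b|01⟩ + c|10⟩ + d|11⟩, it is a product state iff ad − bc = 0.
Here (a, b, c, d) = (-0.64, -0.48, -0.48i, -0.36i): ad − bc = (-0.64)(-0.36i) − (-0.48)(-0.48i) = 0, so the state is separable.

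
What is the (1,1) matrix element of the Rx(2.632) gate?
0.252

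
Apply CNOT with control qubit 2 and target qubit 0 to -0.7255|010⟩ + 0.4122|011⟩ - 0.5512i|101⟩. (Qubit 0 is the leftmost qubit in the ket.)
-0.5512i|001⟩ - 0.7255|010⟩ + 0.4122|111⟩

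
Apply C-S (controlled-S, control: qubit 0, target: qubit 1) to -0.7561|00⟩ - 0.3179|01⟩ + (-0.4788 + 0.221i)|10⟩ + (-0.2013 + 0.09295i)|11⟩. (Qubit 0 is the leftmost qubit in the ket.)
-0.7561|00⟩ - 0.3179|01⟩ + (-0.4788 + 0.221i)|10⟩ + (-0.09295 - 0.2013i)|11⟩

C-S leaves the control-|0⟩ kets |00⟩, |01⟩ unchanged and applies S to qubit 1 on the control-|1⟩ pair (|10⟩, |11⟩).
S = [[1, 0], [0, i]].
With a = amp(|10⟩) = (-0.4788 + 0.221i) and b = amp(|11⟩) = (-0.2013 + 0.09295i):
new amp(|10⟩) = (1)·a = (-0.4788 + 0.221i)
new amp(|11⟩) = (i)·b = (-0.09295 - 0.2013i)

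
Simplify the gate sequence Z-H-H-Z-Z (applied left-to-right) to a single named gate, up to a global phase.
Z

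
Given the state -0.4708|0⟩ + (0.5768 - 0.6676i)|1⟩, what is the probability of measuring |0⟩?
0.2217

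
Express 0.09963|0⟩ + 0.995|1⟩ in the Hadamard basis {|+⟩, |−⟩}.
0.774|+⟩ - 0.6331|−⟩

With |ψ⟩ = α|0⟩ + β|1⟩, the Hadamard-basis coefficients are ⟨+|ψ⟩ = (α + β)/√2 and ⟨−|ψ⟩ = (α − β)/√2.
Here α = 0.09963, β = 0.995: (α + β)/√2 = 0.774, (α − β)/√2 = -0.6331.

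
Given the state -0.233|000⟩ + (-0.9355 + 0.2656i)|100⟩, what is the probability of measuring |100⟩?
0.9457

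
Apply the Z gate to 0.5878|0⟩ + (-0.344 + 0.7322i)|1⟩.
0.5878|0⟩ + (0.344 - 0.7322i)|1⟩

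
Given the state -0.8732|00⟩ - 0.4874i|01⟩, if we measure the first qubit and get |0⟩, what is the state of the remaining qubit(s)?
-0.8732|0⟩ - 0.4874i|1⟩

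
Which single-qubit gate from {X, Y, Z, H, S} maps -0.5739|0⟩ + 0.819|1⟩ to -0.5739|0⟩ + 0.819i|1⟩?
S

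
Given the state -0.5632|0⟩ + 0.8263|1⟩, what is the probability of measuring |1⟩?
0.6828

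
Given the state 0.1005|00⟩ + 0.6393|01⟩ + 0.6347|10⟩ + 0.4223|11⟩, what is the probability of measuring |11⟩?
0.1783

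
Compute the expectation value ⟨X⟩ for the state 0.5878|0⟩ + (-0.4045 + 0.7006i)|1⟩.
-0.4755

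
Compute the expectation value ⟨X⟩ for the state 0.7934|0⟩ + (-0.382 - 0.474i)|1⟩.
-0.6062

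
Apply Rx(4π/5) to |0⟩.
0.309|0⟩ - 0.9511i|1⟩

Rx(4π/5) = [[cos(θ/2), −i·sin(θ/2)], [−i·sin(θ/2), cos(θ/2)]]; θ = 4π/5, cos(θ/2) ≈ 0.309017, sin(θ/2) ≈ 0.951057.
With a = amp(|0⟩) = 1 and b = amp(|1⟩) = 0:
new amp(|0⟩) = (0.309017)·a + (-0.951057i)·b = 0.309
new amp(|1⟩) = (-0.951057i)·a + (0.309017)·b = -0.9511i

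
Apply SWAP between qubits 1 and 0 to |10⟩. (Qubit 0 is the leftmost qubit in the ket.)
|01⟩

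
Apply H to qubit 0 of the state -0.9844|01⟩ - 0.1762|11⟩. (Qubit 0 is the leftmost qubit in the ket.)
-0.8207|01⟩ - 0.5715|11⟩

H on qubit 0 mixes each pair of kets that differ only in qubit 0: amplitudes (a, b) of (|…0…⟩, |…1…⟩) become ((a + b)/√2, (a − b)/√2). Kets absent from the input have amplitude 0.
(|01⟩, |11⟩): (a, b) = (-0.9844, -0.1762) → (-0.8207, -0.5715)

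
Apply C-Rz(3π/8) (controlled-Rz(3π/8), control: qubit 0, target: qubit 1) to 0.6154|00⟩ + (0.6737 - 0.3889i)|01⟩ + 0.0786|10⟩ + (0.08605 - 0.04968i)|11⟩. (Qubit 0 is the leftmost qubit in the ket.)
0.6154|00⟩ + (0.6737 - 0.3889i)|01⟩ + (0.06535 - 0.04367i)|10⟩ + (0.09915 + 0.006499i)|11⟩

C-Rz(3π/8) leaves the control-|0⟩ kets |00⟩, |01⟩ unchanged and applies Rz(3π/8) to qubit 1 on the control-|1⟩ pair (|10⟩, |11⟩).
Rz(3π/8) = [[e^(−iθ/2), 0], [0, e^(iθ/2)]] with e^(±iθ/2) = cos(θ/2) ± i·sin(θ/2); θ = 3π/8, cos(θ/2) ≈ 0.83147, sin(θ/2) ≈ 0.55557.
With a = amp(|10⟩) = 0.0786 and b = amp(|11⟩) = (0.08605 - 0.04968i):
new amp(|10⟩) = (0.83147 - 0.55557i)·a = (0.06535 - 0.04367i)
new amp(|11⟩) = (0.83147 + 0.55557i)·b = (0.09915 + 0.006499i)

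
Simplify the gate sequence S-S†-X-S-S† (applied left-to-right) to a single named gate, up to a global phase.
X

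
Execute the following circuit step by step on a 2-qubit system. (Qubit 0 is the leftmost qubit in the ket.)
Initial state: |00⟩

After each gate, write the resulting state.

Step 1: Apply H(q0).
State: 1/√2|00⟩ + 1/√2|10⟩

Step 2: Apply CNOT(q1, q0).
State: 1/√2|00⟩ + 1/√2|10⟩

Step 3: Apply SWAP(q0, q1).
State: 1/√2|00⟩ + 1/√2|01⟩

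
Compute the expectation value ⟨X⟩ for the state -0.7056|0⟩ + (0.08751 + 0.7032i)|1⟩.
-0.1235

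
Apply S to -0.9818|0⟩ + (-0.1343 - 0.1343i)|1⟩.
-0.9818|0⟩ + (0.1343 - 0.1343i)|1⟩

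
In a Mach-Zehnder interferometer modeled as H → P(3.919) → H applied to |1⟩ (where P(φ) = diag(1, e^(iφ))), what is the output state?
(0.8564 + 0.3507i)|0⟩ + (0.1436 - 0.3507i)|1⟩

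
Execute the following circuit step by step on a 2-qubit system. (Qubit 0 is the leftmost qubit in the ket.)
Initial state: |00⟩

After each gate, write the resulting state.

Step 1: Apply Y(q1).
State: i|01⟩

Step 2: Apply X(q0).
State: i|11⟩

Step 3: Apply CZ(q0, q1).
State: -i|11⟩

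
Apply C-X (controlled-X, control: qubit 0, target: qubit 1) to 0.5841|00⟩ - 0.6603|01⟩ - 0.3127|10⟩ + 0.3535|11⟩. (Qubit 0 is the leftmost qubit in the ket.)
0.5841|00⟩ - 0.6603|01⟩ + 0.3535|10⟩ - 0.3127|11⟩

C-X leaves the control-|0⟩ kets |00⟩, |01⟩ unchanged and applies X to qubit 1 on the control-|1⟩ pair (|10⟩, |11⟩).
X = [[0, 1], [1, 0]].
With a = amp(|10⟩) = -0.3127 and b = amp(|11⟩) = 0.3535:
new amp(|10⟩) = (1)·b = 0.3535
new amp(|11⟩) = (1)·a = -0.3127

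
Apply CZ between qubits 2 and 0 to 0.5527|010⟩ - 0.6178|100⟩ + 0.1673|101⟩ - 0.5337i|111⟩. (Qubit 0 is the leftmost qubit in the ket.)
0.5527|010⟩ - 0.6178|100⟩ - 0.1673|101⟩ + 0.5337i|111⟩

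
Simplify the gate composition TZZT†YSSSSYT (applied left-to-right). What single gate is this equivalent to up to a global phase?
T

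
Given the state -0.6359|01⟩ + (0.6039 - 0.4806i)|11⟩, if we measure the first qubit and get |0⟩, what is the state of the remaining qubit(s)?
-|1⟩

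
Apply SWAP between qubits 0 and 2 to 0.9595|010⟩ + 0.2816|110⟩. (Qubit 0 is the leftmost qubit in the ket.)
0.9595|010⟩ + 0.2816|011⟩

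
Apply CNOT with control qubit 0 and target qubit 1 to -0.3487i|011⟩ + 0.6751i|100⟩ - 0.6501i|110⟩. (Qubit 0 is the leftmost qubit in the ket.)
-0.3487i|011⟩ - 0.6501i|100⟩ + 0.6751i|110⟩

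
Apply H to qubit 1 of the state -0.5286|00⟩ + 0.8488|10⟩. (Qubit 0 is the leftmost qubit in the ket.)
-0.3738|00⟩ - 0.3738|01⟩ + 0.6002|10⟩ + 0.6002|11⟩

H on qubit 1 mixes each pair of kets that differ only in qubit 1: amplitudes (a, b) of (|…0…⟩, |…1…⟩) become ((a + b)/√2, (a − b)/√2). Kets absent from the input have amplitude 0.
(|00⟩, |01⟩): (a, b) = (-0.5286, 0) → (-0.3738, -0.3738)
(|10⟩, |11⟩): (a, b) = (0.8488, 0) → (0.6002, 0.6002)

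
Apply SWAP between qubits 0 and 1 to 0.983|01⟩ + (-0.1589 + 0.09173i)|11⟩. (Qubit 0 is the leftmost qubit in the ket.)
0.983|10⟩ + (-0.1589 + 0.09173i)|11⟩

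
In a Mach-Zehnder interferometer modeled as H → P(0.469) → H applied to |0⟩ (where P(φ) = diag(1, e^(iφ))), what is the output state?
(0.946 + 0.226i)|0⟩ + (0.05399 - 0.226i)|1⟩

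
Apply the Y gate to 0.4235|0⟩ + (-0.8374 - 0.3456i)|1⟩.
(-0.3456 + 0.8374i)|0⟩ + 0.4235i|1⟩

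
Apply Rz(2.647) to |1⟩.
(0.2448 + 0.9696i)|1⟩

Rz(2.647) = [[e^(−iθ/2), 0], [0, e^(iθ/2)]] with e^(±iθ/2) = cos(θ/2) ± i·sin(θ/2); θ = 2.647, cos(θ/2) ≈ 0.244783, sin(θ/2) ≈ 0.969578.
With a = amp(|0⟩) = 0 and b = amp(|1⟩) = 1:
new amp(|0⟩) = (0.244783 - 0.969578i)·a = 0
new amp(|1⟩) = (0.244783 + 0.969578i)·b = (0.2448 + 0.9696i)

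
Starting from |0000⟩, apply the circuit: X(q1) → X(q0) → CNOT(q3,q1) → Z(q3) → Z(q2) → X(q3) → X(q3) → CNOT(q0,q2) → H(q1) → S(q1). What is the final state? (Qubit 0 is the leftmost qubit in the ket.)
1/√2|1010⟩ - (1/√2)i|1110⟩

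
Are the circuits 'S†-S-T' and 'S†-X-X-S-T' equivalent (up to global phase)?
Yes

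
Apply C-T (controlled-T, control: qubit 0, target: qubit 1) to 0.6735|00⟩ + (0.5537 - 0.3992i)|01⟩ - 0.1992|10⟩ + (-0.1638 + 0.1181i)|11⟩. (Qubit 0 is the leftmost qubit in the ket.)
0.6735|00⟩ + (0.5537 - 0.3992i)|01⟩ - 0.1992|10⟩ + (-0.1993 - 0.03231i)|11⟩

C-T leaves the control-|0⟩ kets |00⟩, |01⟩ unchanged and applies T to qubit 1 on the control-|1⟩ pair (|10⟩, |11⟩).
T = [[1, 0], [0, (1/√2 + (1/√2)i)]].
With a = amp(|10⟩) = -0.1992 and b = amp(|11⟩) = (-0.1638 + 0.1181i):
new amp(|10⟩) = (1)·a = -0.1992
new amp(|11⟩) = (1/√2 + (1/√2)i)·b = (-0.1993 - 0.03231i)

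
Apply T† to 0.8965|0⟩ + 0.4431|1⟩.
0.8965|0⟩ + (0.3133 - 0.3133i)|1⟩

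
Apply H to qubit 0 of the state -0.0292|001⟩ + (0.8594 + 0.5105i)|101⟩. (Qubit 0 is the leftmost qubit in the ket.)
(0.587 + 0.361i)|001⟩ + (-0.6283 - 0.361i)|101⟩

H on qubit 0 mixes each pair of kets that differ only in qubit 0: amplitudes (a, b) of (|…0…⟩, |…1…⟩) become ((a + b)/√2, (a − b)/√2). Kets absent from the input have amplitude 0.
(|001⟩, |101⟩): (a, b) = (-0.0292, (0.8594 + 0.5105i)) → ((0.587 + 0.361i), (-0.6283 - 0.361i))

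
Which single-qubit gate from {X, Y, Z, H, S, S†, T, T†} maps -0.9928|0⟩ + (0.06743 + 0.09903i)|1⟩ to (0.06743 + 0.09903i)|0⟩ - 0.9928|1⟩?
X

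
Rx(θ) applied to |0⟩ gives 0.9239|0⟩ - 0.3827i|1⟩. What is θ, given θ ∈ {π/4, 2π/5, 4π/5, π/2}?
π/4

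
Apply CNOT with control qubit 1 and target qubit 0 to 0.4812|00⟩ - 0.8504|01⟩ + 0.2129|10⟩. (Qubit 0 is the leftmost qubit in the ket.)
0.4812|00⟩ + 0.2129|10⟩ - 0.8504|11⟩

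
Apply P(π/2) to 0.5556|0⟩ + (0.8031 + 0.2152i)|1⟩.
0.5556|0⟩ + (-0.2152 + 0.8031i)|1⟩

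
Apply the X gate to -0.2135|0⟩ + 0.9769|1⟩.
0.9769|0⟩ - 0.2135|1⟩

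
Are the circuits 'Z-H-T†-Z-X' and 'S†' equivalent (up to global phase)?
No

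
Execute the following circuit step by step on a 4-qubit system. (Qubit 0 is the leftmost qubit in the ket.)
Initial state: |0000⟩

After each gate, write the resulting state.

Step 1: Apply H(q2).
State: 1/√2|0000⟩ + 1/√2|0010⟩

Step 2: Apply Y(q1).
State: (1/√2)i|0100⟩ + (1/√2)i|0110⟩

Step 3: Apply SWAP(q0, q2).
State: (1/√2)i|0100⟩ + (1/√2)i|1100⟩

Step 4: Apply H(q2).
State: (1/2)i|0100⟩ + (1/2)i|0110⟩ + (1/2)i|1100⟩ + (1/2)i|1110⟩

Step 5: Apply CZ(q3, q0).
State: (1/2)i|0100⟩ + (1/2)i|0110⟩ + (1/2)i|1100⟩ + (1/2)i|1110⟩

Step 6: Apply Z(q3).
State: (1/2)i|0100⟩ + (1/2)i|0110⟩ + (1/2)i|1100⟩ + (1/2)i|1110⟩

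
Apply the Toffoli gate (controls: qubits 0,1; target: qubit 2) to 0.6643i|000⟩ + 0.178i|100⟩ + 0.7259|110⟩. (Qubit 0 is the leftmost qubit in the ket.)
0.6643i|000⟩ + 0.178i|100⟩ + 0.7259|111⟩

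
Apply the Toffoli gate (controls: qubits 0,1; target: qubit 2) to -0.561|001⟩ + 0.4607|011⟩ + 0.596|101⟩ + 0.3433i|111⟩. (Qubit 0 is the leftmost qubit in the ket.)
-0.561|001⟩ + 0.4607|011⟩ + 0.596|101⟩ + 0.3433i|110⟩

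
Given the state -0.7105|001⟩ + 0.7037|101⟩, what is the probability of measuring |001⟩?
0.5048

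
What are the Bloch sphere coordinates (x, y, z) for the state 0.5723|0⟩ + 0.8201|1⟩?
(0.9387, 0, -0.345)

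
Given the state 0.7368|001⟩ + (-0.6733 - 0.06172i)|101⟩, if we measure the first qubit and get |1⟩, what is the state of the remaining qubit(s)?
(-0.9958 - 0.09129i)|01⟩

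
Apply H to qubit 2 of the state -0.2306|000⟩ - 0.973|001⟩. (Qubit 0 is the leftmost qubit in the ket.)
-0.8511|000⟩ + 0.525|001⟩

H on qubit 2 mixes each pair of kets that differ only in qubit 2: amplitudes (a, b) of (|…0…⟩, |…1…⟩) become ((a + b)/√2, (a − b)/√2). Kets absent from the input have amplitude 0.
(|000⟩, |001⟩): (a, b) = (-0.2306, -0.973) → (-0.8511, 0.525)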